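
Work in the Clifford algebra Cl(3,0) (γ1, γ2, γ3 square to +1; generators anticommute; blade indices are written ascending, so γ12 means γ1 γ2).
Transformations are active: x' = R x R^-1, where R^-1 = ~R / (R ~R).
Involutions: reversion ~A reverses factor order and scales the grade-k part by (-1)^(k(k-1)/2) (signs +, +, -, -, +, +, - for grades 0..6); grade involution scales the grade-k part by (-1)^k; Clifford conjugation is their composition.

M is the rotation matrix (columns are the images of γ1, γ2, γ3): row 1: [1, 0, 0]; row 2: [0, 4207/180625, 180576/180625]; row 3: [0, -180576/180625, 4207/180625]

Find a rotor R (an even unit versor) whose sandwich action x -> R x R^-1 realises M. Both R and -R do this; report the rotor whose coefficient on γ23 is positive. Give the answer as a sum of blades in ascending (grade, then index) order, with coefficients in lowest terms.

Method: write R = a + b12*γ12 + b13*γ13 + b23*γ23 with a^2 + b12^2 + b13^2 + b23^2 = 1 (so R^-1 = ~R). Expanding the columns R e_j ~R gives tr M = 4a^2 - 1 and, from the antisymmetric part, M21 - M12 = -4a*b12, M13 - M31 = 4a*b13, M32 - M23 = -4a*b23.
Here tr M = 189039/180625, so a^2 = (1 + tr M)/4 = 92416/180625 and a = ±304/425. Taking a = 304/425: M21 - M12 = 0, M13 - M31 = 0, M32 - M23 = -361152/180625, giving b12 = 0, b13 = 0, b23 = 297/425, i.e. R = 304/425 + 297/425*γ23.
Its γ23 coefficient is already positive.
Answer: 304/425 + 297/425*γ23. Sheet selection: the two-to-one cover makes ±R indistinguishable at the matrix level (trace 189039/180625), so uniqueness comes from the required sign on γ23.


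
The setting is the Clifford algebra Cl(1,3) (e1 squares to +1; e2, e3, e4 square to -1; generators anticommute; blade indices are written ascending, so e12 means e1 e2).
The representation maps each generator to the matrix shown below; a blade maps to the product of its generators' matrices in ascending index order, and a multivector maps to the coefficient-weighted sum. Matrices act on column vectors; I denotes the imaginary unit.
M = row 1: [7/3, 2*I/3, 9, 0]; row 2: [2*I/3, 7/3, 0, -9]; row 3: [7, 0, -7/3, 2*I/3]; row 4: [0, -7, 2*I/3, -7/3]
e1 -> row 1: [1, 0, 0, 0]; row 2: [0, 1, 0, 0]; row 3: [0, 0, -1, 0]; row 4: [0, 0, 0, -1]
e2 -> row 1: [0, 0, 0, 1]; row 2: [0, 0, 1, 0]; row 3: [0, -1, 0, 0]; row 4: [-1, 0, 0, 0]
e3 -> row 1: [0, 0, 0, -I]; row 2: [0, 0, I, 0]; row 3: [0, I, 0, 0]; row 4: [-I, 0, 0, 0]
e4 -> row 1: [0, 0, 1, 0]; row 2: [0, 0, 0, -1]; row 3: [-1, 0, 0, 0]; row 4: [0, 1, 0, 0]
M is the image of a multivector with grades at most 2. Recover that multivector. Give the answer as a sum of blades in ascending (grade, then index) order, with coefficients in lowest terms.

Method: the blade images are trace-orthogonal — tr(rho(e_A) rho(e_B)^-1) = 4 if A = B and 0 otherwise — and rho(e_A)^-1 = (e_A)^2 * rho(e_A) with (e_A)^2 = +1 or -1, so the coefficient of e_A in the preimage is (e_A)^2 * tr(M rho(e_A))/4.
Nonzero projections over blades of grade <= 2: e1: (e1)^2 = +1, tr(M rho(e1)) = 28/3, coefficient 7/3; e4: (e4)^2 = -1, tr(M rho(e4)) = -4, coefficient 1; e14: (e14)^2 = +1, tr(M rho(e14)) = 32, coefficient 8; e34: (e34)^2 = -1, tr(M rho(e34)) = 8/3, coefficient -2/3. Every other blade of grade <= 2 projects to 0.
Answer: 7/3*e1 + e4 + 8*e14 - 2/3*e34


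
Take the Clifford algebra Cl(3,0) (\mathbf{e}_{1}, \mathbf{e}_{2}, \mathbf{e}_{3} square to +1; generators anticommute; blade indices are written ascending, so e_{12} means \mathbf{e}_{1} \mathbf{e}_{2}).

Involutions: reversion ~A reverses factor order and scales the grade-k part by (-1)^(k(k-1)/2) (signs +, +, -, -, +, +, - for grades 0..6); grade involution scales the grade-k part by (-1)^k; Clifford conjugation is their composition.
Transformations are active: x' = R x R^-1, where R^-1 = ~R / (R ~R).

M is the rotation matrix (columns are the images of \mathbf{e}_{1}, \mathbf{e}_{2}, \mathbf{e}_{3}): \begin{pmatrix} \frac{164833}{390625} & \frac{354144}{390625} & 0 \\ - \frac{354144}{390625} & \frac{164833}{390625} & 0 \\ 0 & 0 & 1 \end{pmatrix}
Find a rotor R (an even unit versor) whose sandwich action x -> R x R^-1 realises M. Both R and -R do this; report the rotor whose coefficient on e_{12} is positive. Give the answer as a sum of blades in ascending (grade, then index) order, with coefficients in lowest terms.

Method: write R = a + b12*e_{12} + b13*e_{13} + b23*e_{23} with a^2 + b12^2 + b13^2 + b23^2 = 1 (so R^-1 = ~R). Expanding the columns R e_j ~R gives tr M = 4a^2 - 1 and, from the antisymmetric part, M21 - M12 = -4a*b12, M13 - M31 = 4a*b13, M32 - M23 = -4a*b23.
Here tr M = \frac{720291}{390625}, so a^2 = (1 + tr M)/4 = \frac{277729}{390625} and a = ±\frac{527}{625}. Taking a = \frac{527}{625}: M21 - M12 = -\frac{708288}{390625}, M13 - M31 = 0, M32 - M23 = 0, giving b12 = \frac{336}{625}, b13 = 0, b23 = 0, i.e. R = \frac{527}{625} + \frac{336}{625} e_{12}.
Its e_{12} coefficient is already positive.
Answer: \frac{527}{625} + \frac{336}{625} e_{12}. Why the constraint matters: R and -R act identically through the sandwich — M has trace \frac{720291}{390625} either way — so only the sign condition on e_{12} picks one of the two preimages.


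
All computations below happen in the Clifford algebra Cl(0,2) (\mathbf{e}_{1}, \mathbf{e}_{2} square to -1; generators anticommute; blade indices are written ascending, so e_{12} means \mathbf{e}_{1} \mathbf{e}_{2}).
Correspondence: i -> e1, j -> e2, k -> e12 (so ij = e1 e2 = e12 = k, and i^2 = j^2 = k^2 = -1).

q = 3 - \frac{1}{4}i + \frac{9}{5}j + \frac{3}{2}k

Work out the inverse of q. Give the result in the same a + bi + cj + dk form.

In blades: q = 3 - \frac{1}{4} e_{1} + \frac{9}{5} e_{2} + \frac{3}{2} e_{12}.
With qbar = 3 + \frac{1}{4} e_{1} - \frac{9}{5} e_{2} - \frac{3}{2} e_{12} (scalar fixed, mapped units negated), q qbar = \frac{5821}{400} (the sum of squared coefficients), so q^-1 = qbar / (\frac{5821}{400}) = \frac{1200}{5821} + \frac{100}{5821} e_{1} - \frac{720}{5821} e_{2} - \frac{600}{5821} e_{12}; translating back:
Answer: \frac{1200}{5821} + \frac{100}{5821}i - \frac{720}{5821}j - \frac{600}{5821}k


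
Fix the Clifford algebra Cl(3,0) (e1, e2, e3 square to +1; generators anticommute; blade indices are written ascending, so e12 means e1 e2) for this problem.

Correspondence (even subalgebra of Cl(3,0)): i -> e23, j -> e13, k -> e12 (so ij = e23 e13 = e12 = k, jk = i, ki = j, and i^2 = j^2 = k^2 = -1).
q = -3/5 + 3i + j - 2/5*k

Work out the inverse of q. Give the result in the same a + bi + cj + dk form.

In blades: q = -3/5 - 2/5*e12 + e13 + 3*e23.
With qbar = -3/5 + 2/5*e12 - e13 - 3*e23 (scalar fixed, mapped units negated), q qbar = 263/25 (the sum of squared coefficients), so q^-1 = qbar / (263/25) = -15/263 + 10/263*e12 - 25/263*e13 - 75/263*e23; translating back:
Answer: -15/263 - 75/263*i - 25/263*j + 10/263*k


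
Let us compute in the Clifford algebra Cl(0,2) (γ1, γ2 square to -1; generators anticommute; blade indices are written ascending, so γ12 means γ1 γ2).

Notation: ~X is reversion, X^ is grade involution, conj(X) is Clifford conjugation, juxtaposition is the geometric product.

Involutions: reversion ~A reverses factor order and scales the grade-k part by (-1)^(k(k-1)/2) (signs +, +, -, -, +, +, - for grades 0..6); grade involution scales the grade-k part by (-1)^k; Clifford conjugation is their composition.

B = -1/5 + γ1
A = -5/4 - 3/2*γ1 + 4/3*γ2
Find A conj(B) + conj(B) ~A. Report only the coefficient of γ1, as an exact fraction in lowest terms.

first term: -5/4 + 31/20*γ1 - 4/15*γ2 + 4/3*γ12
second term: -5/4 + 31/20*γ1 - 4/15*γ2 - 4/3*γ12
Answer: 31/10


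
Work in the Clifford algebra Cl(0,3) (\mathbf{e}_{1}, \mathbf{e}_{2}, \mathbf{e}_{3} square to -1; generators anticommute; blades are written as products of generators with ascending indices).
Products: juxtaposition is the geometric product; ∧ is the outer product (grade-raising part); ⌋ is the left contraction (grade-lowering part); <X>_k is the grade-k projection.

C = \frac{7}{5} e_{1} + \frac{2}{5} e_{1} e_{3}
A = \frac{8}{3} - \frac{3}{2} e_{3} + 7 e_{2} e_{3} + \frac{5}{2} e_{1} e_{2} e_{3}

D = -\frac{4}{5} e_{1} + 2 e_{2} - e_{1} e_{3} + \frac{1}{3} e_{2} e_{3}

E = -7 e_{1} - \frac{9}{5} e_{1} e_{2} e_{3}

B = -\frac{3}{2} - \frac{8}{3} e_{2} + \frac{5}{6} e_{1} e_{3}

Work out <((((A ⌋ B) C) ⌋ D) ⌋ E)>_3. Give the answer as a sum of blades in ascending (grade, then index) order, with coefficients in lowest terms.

step 1: -4 - \frac{5}{4} e_{1} - \frac{64}{9} e_{2} + \frac{20}{9} e_{1} e_{3}
step 2: \frac{31}{36} - \frac{28}{5} e_{1} + \frac{65}{18} e_{3} + \frac{448}{45} e_{1} e_{2} - \frac{8}{5} e_{1} e_{3} + \frac{128}{45} e_{1} e_{2} e_{3}
step 3: -\frac{152}{25} - \frac{43}{10} e_{1} + \frac{79}{27} e_{2} - \frac{28}{5} e_{3} - \frac{31}{36} e_{1} e_{3} + \frac{31}{108} e_{2} e_{3}
step 4: -\frac{301}{10} + \frac{12923}{300} e_{1} + \frac{31}{20} e_{2} - \frac{252}{25} e_{1} e_{2} - \frac{79}{15} e_{1} e_{3} - \frac{387}{50} e_{2} e_{3} + \frac{1368}{125} e_{1} e_{2} e_{3}
step 5: \frac{1368}{125} e_{1} e_{2} e_{3}
Answer: \frac{1368}{125} e_{1} e_{2} e_{3}


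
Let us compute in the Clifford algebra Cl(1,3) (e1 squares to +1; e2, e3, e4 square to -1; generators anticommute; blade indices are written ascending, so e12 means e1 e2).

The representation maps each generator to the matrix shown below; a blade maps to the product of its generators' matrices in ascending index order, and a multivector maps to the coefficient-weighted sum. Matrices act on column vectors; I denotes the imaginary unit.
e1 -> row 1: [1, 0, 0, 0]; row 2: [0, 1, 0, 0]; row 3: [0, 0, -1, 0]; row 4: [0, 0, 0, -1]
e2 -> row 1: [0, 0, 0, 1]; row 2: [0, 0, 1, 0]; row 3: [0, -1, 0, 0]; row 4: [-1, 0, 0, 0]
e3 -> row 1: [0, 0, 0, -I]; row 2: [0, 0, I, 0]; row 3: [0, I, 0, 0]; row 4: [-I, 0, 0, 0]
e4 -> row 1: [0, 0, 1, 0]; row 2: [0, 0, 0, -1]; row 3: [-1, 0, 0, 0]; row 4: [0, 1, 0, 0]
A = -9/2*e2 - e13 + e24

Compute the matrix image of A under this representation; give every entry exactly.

Bivector images (products of the table entries): rho(e13) = rho(e1)rho(e3) = row 1: [0, 0, 0, -I]; row 2: [0, 0, I, 0]; row 3: [0, -I, 0, 0]; row 4: [I, 0, 0, 0]; rho(e24) = rho(e2)rho(e4) = row 1: [0, 1, 0, 0]; row 2: [-1, 0, 0, 0]; row 3: [0, 0, 0, 1]; row 4: [0, 0, -1, 0].
M = (-9/2)*rho(e2) + (-1)*rho(e13) + (1)*rho(e24), summed entrywise:
Answer: row 1: [0, 1, 0, -9/2 + I]; row 2: [-1, 0, -9/2 - I, 0]; row 3: [0, 9/2 + I, 0, 1]; row 4: [9/2 - I, 0, -1, 0]


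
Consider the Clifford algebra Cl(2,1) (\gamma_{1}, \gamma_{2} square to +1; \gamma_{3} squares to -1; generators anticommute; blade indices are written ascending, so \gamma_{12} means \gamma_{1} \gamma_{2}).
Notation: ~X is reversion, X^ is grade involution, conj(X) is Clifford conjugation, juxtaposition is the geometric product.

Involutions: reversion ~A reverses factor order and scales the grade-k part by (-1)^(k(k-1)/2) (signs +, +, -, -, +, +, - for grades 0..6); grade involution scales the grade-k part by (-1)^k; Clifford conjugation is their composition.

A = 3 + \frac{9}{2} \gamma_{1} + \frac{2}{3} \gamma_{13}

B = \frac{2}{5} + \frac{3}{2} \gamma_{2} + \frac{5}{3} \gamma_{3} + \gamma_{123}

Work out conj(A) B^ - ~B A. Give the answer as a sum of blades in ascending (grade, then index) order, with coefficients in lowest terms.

first term: \frac{6}{5} - \frac{131}{45} \gamma_{1} - \frac{31}{6} \gamma_{2} - 5 \gamma_{3} + \frac{27}{4} \gamma_{12} + \frac{217}{30} \gamma_{13} + \frac{9}{2} \gamma_{23} - 4 \gamma_{123}
second term: \frac{6}{5} + \frac{131}{45} \gamma_{1} + \frac{31}{6} \gamma_{2} + 5 \gamma_{3} - \frac{27}{4} \gamma_{12} - \frac{217}{30} \gamma_{13} - \frac{9}{2} \gamma_{23} - 4 \gamma_{123}
Answer: -\frac{262}{45} \gamma_{1} - \frac{31}{3} \gamma_{2} - 10 \gamma_{3} + \frac{27}{2} \gamma_{12} + \frac{217}{15} \gamma_{13} + 9 \gamma_{23}


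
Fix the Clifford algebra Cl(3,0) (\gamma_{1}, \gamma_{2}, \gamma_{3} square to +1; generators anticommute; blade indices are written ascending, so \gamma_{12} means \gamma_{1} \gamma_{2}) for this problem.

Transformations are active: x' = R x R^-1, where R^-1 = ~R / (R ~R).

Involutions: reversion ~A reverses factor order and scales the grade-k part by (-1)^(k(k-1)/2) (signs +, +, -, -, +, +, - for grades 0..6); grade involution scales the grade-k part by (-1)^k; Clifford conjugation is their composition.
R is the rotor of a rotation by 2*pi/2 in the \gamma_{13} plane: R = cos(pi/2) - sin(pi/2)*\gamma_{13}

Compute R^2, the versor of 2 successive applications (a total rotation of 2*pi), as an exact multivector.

Because a rotor carries half the rotation angle, composing 2 copies of this \gamma_{13}-plane rotor multiplies the phase: 2*(pi/2) = \pi, hence R^2 = cos(\pi) - sin(\pi)*\gamma_{13}.
cos(\pi) = -1 and sin(\pi) = 0, so R^2 = -1. The total rotation 2*pi is 1 full turn, so every vector returns to itself, yet the rotor is -1, on the OTHER sheet of the double cover (an odd number of 2*pi turns).
Answer: -1


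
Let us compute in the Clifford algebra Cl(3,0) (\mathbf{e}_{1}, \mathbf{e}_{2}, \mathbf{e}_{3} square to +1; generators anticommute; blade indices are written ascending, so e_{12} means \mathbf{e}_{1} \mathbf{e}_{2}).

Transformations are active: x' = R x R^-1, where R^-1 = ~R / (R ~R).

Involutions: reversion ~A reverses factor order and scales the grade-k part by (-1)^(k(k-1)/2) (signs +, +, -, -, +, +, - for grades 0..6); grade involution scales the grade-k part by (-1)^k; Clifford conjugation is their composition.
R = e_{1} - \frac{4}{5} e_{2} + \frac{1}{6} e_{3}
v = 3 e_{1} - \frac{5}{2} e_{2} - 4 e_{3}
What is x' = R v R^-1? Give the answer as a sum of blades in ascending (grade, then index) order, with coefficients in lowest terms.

~R = e_{1} - \frac{4}{5} e_{2} + \frac{1}{6} e_{3}, and R ~R = \frac{1501}{900}, so R^-1 = ~R / (\frac{1501}{900}).
R v = \frac{13}{3} - \frac{1}{10} e_{12} - \frac{9}{2} e_{13} + \frac{217}{60} e_{23}
Answer: \frac{3297}{1501} e_{1} - \frac{4975}{3002} e_{2} + \frac{7304}{1501} e_{3}


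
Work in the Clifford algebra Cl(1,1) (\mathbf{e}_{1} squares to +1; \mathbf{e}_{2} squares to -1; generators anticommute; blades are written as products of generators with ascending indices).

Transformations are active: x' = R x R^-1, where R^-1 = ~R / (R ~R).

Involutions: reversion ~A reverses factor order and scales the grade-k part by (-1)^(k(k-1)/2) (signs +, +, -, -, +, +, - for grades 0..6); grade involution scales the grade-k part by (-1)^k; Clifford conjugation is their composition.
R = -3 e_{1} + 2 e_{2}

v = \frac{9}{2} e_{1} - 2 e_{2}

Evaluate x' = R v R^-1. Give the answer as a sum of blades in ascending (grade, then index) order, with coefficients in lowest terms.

~R = -3 e_{1} + 2 e_{2}, and R ~R = 5, so R^-1 = ~R / (5).
R v = -\frac{19}{2} - 3 e_{1} e_{2}
Answer: \frac{69}{10} e_{1} - \frac{28}{5} e_{2}


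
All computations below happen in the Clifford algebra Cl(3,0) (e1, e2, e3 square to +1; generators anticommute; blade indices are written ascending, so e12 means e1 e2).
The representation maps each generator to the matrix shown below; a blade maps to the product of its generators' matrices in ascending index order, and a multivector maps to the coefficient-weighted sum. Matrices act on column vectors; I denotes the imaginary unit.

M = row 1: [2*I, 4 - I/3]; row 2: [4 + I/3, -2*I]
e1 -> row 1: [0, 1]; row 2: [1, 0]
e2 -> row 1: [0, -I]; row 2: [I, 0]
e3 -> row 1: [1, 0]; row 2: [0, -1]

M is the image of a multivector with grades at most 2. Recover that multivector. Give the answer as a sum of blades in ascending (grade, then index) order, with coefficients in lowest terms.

Method: 1, rho(e1), rho(e2), rho(e3) form a trace-orthogonal basis of the 2x2 complex matrices (tr(X Y) = 2 if X = Y, else 0), so M = m0*1 + m1*rho(e1) + m2*rho(e2) + m3*rho(e3) with m0 = tr(M)/2 = 0, m1 = tr(M rho(e1))/2 = 4, m2 = tr(M rho(e2))/2 = 1/3, m3 = tr(M rho(e3))/2 = 2*I.
Multiplying table entries, the bivector images are rho(e12) = I*rho(e3), rho(e13) = -I*rho(e2), rho(e23) = I*rho(e1); with real blade coefficients the real parts of m0..m3 are the coefficients of 1, e1, e2, e3 and the imaginary parts give the bivectors (e23: Im m1, e13: -Im m2, e12: Im m3).
Answer: 4*e1 + 1/3*e2 + 2*e12


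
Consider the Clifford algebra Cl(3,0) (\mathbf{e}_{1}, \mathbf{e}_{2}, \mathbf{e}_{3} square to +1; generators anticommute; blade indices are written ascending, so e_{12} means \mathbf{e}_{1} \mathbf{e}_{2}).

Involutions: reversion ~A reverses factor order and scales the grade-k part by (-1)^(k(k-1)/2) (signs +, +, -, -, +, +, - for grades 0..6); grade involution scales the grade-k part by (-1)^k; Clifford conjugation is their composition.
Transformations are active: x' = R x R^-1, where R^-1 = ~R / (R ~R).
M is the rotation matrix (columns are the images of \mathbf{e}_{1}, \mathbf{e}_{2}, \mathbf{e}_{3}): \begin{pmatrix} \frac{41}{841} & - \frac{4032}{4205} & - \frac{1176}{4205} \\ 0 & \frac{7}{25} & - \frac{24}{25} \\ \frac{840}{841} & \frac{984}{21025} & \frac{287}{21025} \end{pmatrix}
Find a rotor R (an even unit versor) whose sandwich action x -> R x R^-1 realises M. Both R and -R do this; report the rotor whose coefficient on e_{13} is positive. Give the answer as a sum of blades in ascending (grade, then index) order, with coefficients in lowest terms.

Method: write R = a + b12*e_{12} + b13*e_{13} + b23*e_{23} with a^2 + b12^2 + b13^2 + b23^2 = 1 (so R^-1 = ~R). Expanding the columns R e_j ~R gives tr M = 4a^2 - 1 and, from the antisymmetric part, M21 - M12 = -4a*b12, M13 - M31 = 4a*b13, M32 - M23 = -4a*b23.
Here tr M = \frac{7199}{21025}, so a^2 = (1 + tr M)/4 = \frac{7056}{21025} and a = ±\frac{84}{145}. Taking a = \frac{84}{145}: M21 - M12 = \frac{4032}{4205}, M13 - M31 = -\frac{5376}{4205}, M32 - M23 = \frac{21168}{21025}, giving b12 = -\frac{12}{29}, b13 = -\frac{16}{29}, b23 = -\frac{63}{145}, i.e. R = \frac{84}{145} - \frac{12}{29} e_{12} - \frac{16}{29} e_{13} - \frac{63}{145} e_{23}.
Its e_{13} coefficient is negative, so report the other preimage -R.
Answer: -\frac{84}{145} + \frac{12}{29} e_{12} + \frac{16}{29} e_{13} + \frac{63}{145} e_{23}. Key observation: the double cover Spin(3) -> SO(3) sends R and -R to the same matrix (trace \frac{7199}{21025} here), so the stated sign of the e_{13} coefficient is what selects one sheet.


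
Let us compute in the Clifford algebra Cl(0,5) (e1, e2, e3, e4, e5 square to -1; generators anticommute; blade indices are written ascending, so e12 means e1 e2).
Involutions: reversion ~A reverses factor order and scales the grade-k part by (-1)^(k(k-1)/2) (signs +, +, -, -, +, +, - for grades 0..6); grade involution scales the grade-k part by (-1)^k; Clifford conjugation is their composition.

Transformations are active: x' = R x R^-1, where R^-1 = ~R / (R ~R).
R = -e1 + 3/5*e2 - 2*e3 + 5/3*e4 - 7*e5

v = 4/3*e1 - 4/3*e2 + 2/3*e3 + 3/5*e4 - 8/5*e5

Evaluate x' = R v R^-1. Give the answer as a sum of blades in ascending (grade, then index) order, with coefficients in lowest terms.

~R = -e1 + 3/5*e2 - 2*e3 + 5/3*e4 - 7*e5, and R ~R = -12856/225, so R^-1 = ~R / (-12856/225).
R v = -131/15 + 8/15*e12 + 2*e13 - 127/45*e14 + 164/15*e15 - 34/15*e23 + 581/225*e24 - 772/75*e25 - 104/45*e34 + 118/15*e35 + 23/15*e45
Answer: -31607/19284*e1 + 29249/19284*e2 - 12323/9642*e3 - 2909/32140*e4 - 17351/32140*e5


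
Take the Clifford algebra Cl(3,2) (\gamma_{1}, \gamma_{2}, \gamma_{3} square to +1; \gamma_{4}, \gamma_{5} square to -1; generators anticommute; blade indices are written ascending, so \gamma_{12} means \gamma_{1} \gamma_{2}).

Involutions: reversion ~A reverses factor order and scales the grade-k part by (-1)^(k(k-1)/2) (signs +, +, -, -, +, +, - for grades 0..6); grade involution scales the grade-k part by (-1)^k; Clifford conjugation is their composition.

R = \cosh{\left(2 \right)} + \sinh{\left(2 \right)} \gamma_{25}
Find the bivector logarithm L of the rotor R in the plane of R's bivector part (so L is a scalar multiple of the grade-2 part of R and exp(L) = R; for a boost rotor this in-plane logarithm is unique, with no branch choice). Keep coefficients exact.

The scalar part of R is \cosh{\left(2 \right)}, so cosh pins the rapidity up to sign — the sign comes from the bivector part; dividing that part by sinh of the rapidity yields the plane, and the in-plane L = rapidity * plane is unique because the two sign choices cancel.
Concretely: cosh(rapidity) = \cosh{\left(2 \right)} gives rapidity = ±2, and since rapidity/sinh(rapidity) is even the sign is immaterial: L = (rapidity/sinh(rapidity)) * <R>_2 = (\frac{2}{\sinh{\left(2 \right)}}) * <R>_2.
Answer: 2 \gamma_{25}


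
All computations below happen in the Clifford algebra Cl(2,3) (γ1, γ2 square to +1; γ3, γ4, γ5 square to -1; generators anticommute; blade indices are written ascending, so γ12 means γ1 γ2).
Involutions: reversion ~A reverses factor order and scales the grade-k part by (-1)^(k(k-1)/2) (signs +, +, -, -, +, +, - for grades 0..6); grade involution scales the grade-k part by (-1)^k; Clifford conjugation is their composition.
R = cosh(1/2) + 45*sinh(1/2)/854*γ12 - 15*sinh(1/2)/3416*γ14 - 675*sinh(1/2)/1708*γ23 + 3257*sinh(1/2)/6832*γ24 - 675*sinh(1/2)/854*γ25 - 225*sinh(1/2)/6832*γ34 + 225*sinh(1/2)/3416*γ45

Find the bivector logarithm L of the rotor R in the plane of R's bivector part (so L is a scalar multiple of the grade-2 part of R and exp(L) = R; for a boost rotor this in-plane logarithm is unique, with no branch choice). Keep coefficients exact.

The scalar part of R is cosh(1/2), which determines |rapidity| via cosh; the sign lives in the bivector part, and pairing them (bivector part over sinh of the rapidity = the plane) gives the unique in-plane L = rapidity * plane.
Concretely: cosh(rapidity) = cosh(1/2) gives rapidity = ±1/2, and since rapidity/sinh(rapidity) is even the sign is immaterial: L = (rapidity/sinh(rapidity)) * <R>_2 = (1/(2*sinh(1/2))) * <R>_2.
Answer: 45/1708*γ12 - 15/6832*γ14 - 675/3416*γ23 + 3257/13664*γ24 - 675/1708*γ25 - 225/13664*γ34 + 225/6832*γ45


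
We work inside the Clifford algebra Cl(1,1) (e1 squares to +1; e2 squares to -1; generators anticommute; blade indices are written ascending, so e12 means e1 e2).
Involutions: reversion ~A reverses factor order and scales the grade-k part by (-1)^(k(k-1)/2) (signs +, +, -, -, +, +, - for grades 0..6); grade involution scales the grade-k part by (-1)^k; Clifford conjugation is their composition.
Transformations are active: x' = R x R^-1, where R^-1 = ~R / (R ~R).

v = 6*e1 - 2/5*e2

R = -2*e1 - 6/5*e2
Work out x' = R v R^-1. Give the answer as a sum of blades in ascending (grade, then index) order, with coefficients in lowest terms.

~R = -2*e1 - 6/5*e2, and R ~R = 64/25, so R^-1 = ~R / (64/25).
R v = -312/25 + 8*e12
Answer: 27/2*e1 + 121/10*e2


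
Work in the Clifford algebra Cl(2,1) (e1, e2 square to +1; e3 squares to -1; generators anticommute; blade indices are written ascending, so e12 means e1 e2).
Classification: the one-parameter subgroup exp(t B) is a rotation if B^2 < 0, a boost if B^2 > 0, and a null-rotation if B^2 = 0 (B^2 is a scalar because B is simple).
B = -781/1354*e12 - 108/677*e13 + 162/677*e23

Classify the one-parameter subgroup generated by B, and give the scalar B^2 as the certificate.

B^2 term by term: the squares give (-781/1354)^2*(e12)^2 + (-108/677)^2*(e13)^2 + (162/677)^2*(e23)^2 = 609961/1833316*(-1) + 11664/458329*(+1) + 26244/458329*(+1) = -1/4 (each basis 2-blade squares to minus the product of its generators' squares); cross terms between blades sharing an index anticommute and cancel. So B^2 = -1/4.
Answer: rotation, certificate B^2 = -1/4. Certificate logic: -1/4 is a conjugation-invariant scalar, so its sign fixes rotation versus boost versus null-rotation outright.


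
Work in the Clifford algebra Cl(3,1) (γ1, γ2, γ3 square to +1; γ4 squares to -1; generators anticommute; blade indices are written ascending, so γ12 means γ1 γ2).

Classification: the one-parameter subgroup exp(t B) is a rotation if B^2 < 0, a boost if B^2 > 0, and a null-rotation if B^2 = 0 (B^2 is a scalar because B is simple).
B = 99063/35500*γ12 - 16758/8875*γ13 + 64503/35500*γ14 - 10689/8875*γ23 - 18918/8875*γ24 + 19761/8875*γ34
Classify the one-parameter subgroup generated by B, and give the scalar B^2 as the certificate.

B^2 term by term: the squares give (99063/35500)^2*(γ12)^2 + (-16758/8875)^2*(γ13)^2 + (64503/35500)^2*(γ14)^2 + (-10689/8875)^2*(γ23)^2 + (-18918/8875)^2*(γ24)^2 + (19761/8875)^2*(γ34)^2 = 9813477969/1260250000*(-1) + 280830564/78765625*(-1) + 4160637009/1260250000*(+1) + 114254721/78765625*(-1) + 357890724/78765625*(+1) + 390497121/78765625*(+1) = 0 (each basis 2-blade squares to minus the product of its generators' squares); cross terms between blades sharing an index anticommute and cancel; the commuting (index-disjoint) pairs give grade-4 terms 2*c*c'*(blade product), which cancel blade by blade — γ1234: 1957583943/157531250 - 634055688/78765625 - 689472567/157531250 = 0 — confirming B is simple. So B^2 = 0.
Answer: null-rotation, certificate B^2 = 0. Because 0 is invariant under every versor sandwich, the classification follows from its sign alone.


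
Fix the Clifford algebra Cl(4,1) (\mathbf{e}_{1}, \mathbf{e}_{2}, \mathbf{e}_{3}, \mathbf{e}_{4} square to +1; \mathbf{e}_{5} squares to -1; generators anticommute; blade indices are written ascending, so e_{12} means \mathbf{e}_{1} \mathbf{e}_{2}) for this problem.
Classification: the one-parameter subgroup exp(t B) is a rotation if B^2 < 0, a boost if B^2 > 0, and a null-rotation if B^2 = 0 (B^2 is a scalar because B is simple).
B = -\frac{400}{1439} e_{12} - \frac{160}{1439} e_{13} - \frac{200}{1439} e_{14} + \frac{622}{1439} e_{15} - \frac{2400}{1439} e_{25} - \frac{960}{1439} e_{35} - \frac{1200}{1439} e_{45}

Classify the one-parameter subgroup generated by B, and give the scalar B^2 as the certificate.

B^2 term by term: the squares give (-\frac{400}{1439})^2*(e_{12})^2 + (-\frac{160}{1439})^2*(e_{13})^2 + (-\frac{200}{1439})^2*(e_{14})^2 + (\frac{622}{1439})^2*(e_{15})^2 + (-\frac{2400}{1439})^2*(e_{25})^2 + (-\frac{960}{1439})^2*(e_{35})^2 + (-\frac{1200}{1439})^2*(e_{45})^2 = \frac{160000}{2070721}*(-1) + \frac{25600}{2070721}*(-1) + \frac{40000}{2070721}*(-1) + \frac{386884}{2070721}*(+1) + \frac{5760000}{2070721}*(+1) + \frac{921600}{2070721}*(+1) + \frac{1440000}{2070721}*(+1) = 4 (each basis 2-blade squares to minus the product of its generators' squares); cross terms between blades sharing an index anticommute and cancel; the commuting (index-disjoint) pairs give grade-4 terms 2*c*c'*(blade product), which cancel blade by blade — e_{1235}: \frac{768000}{2070721} - \frac{768000}{2070721} = 0; e_{1245}: \frac{960000}{2070721} - \frac{960000}{2070721} = 0; e_{1345}: \frac{384000}{2070721} - \frac{384000}{2070721} = 0 — confirming B is simple. So B^2 = 4.
Answer: boost, certificate B^2 = 4. Check the certificate: B^2 = 4, and that sign is decisive whatever form B takes.


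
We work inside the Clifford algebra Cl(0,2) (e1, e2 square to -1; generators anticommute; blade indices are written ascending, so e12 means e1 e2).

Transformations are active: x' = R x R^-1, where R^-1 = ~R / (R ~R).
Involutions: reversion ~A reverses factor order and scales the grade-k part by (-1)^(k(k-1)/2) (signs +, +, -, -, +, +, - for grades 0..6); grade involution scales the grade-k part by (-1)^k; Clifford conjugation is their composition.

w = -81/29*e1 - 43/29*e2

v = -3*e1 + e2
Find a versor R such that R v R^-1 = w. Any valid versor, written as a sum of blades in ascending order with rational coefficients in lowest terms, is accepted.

Here q(v) = q(w) = -10; the classical choice R = v + w = -168/29*e1 - 14/29*e2 then realises v -> w under the sandwich.
Answer: -168/29*e1 - 14/29*e2


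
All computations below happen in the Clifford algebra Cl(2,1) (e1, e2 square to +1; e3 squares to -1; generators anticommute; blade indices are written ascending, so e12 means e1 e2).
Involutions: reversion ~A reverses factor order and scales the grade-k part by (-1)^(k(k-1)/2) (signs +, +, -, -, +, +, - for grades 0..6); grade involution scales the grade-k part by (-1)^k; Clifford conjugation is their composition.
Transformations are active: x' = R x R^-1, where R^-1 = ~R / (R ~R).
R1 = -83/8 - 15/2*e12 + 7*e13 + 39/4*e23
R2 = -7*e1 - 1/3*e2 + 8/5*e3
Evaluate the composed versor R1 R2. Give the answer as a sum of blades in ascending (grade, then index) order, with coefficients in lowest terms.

Distribute over the terms of R2 (each basis-blade product reordered to ascending indices, repeated generators contracted through their squares):
R1 (-7*e1) = 581/8*e1 - 105/2*e2 + 49*e3 - 273/4*e123
R1 (-1/3*e2) = 5/2*e1 + 83/24*e2 + 13/4*e3 + 7/3*e123
R1 (8/5*e3) = -56/5*e1 - 78/5*e2 - 83/5*e3 - 12*e123
Summing the partial products and collecting blades:
Answer: 2557/40*e1 - 7757/120*e2 + 713/20*e3 - 935/12*e123


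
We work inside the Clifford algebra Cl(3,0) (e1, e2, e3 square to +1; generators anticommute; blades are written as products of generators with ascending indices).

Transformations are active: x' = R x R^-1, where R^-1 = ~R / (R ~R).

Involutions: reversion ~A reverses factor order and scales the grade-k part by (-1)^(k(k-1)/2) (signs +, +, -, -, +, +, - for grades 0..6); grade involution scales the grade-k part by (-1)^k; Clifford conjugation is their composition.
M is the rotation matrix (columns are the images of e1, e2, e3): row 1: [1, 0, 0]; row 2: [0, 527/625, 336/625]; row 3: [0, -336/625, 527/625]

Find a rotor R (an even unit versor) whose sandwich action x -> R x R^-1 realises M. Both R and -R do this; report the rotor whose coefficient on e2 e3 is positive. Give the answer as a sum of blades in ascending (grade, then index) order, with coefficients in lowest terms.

Method: write R = a + b12*e1 e2 + b13*e1 e3 + b23*e2 e3 with a^2 + b12^2 + b13^2 + b23^2 = 1 (so R^-1 = ~R). Expanding the columns R e_j ~R gives tr M = 4a^2 - 1 and, from the antisymmetric part, M21 - M12 = -4a*b12, M13 - M31 = 4a*b13, M32 - M23 = -4a*b23.
Here tr M = 1679/625, so a^2 = (1 + tr M)/4 = 576/625 and a = ±24/25. Taking a = 24/25: M21 - M12 = 0, M13 - M31 = 0, M32 - M23 = -672/625, giving b12 = 0, b13 = 0, b23 = 7/25, i.e. R = 24/25 + 7/25*e2 e3.
Its e2 e3 coefficient is already positive.
Answer: 24/25 + 7/25*e2 e3. Sheet selection: the two-to-one cover makes ±R indistinguishable at the matrix level (trace 1679/625), so uniqueness comes from the required sign on e2 e3.


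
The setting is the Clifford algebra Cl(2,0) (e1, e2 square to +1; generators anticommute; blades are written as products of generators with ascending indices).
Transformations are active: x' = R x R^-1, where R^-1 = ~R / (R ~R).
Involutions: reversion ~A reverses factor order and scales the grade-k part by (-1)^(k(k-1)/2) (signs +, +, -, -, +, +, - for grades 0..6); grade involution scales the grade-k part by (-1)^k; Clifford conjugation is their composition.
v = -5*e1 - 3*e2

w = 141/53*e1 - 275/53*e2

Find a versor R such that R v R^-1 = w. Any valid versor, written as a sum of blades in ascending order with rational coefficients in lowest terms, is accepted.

Since q(v) = q(w) = 34, the sum R = v + w = -124/53*e1 - 434/53*e2 does the job whenever invertible.
Answer: -124/53*e1 - 434/53*e2


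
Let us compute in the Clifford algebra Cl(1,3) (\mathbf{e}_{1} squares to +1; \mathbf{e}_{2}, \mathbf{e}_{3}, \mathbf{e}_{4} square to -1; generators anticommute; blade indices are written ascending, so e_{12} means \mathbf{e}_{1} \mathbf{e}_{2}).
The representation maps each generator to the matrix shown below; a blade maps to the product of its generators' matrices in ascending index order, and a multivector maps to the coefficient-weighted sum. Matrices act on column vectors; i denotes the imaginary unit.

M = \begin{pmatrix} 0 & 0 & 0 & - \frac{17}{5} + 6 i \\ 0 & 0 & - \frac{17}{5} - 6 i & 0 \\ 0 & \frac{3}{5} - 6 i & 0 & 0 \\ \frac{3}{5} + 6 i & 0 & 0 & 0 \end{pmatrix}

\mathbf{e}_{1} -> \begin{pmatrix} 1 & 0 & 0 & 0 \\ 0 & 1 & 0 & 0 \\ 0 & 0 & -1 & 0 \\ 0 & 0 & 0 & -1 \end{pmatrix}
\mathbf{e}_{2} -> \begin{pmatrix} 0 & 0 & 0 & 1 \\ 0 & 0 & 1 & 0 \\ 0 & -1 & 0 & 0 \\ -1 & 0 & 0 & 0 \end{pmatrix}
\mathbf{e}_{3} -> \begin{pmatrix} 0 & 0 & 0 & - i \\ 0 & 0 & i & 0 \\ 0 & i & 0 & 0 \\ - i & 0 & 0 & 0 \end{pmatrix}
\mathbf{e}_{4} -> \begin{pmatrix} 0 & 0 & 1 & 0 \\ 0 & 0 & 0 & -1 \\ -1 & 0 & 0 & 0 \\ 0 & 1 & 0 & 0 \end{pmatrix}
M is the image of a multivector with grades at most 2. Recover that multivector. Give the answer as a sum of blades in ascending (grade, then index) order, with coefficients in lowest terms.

Method: the blade images are trace-orthogonal — tr(rho(e_A) rho(e_B)^-1) = 4 if A = B and 0 otherwise — and rho(e_A)^-1 = (e_A)^2 * rho(e_A) with (e_A)^2 = +1 or -1, so the coefficient of e_A in the preimage is (e_A)^2 * tr(M rho(e_A))/4.
Nonzero projections over blades of grade <= 2: e_{2}: (e_{2})^2 = -1, tr(M rho(e_{2})) = 8, coefficient -2; e_{3}: (e_{3})^2 = -1, tr(M rho(e_{3})) = 24, coefficient -6; e_{12}: (e_{12})^2 = +1, tr(M rho(e_{12})) = - \frac{28}{5}, coefficient -\frac{7}{5}. Every other blade of grade <= 2 projects to 0.
Answer: -2 e_{2} - 6 e_{3} - \frac{7}{5} e_{12}


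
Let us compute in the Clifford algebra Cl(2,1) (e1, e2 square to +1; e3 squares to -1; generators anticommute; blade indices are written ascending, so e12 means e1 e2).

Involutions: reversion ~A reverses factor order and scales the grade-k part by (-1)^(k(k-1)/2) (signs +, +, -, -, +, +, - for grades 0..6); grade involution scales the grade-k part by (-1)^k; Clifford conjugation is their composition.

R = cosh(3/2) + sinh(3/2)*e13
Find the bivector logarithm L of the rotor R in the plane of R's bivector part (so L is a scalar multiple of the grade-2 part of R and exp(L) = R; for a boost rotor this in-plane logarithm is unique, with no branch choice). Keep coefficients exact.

The scalar part of R is cosh(3/2), so cosh pins the rapidity up to sign — the sign comes from the bivector part; dividing that part by sinh of the rapidity yields the plane, and the in-plane L = rapidity * plane is unique because the two sign choices cancel.
Concretely: cosh(rapidity) = cosh(3/2) gives rapidity = ±3/2, and since rapidity/sinh(rapidity) is even the sign is immaterial: L = (rapidity/sinh(rapidity)) * <R>_2 = (3/(2*sinh(3/2))) * <R>_2.
Answer: 3/2*e13


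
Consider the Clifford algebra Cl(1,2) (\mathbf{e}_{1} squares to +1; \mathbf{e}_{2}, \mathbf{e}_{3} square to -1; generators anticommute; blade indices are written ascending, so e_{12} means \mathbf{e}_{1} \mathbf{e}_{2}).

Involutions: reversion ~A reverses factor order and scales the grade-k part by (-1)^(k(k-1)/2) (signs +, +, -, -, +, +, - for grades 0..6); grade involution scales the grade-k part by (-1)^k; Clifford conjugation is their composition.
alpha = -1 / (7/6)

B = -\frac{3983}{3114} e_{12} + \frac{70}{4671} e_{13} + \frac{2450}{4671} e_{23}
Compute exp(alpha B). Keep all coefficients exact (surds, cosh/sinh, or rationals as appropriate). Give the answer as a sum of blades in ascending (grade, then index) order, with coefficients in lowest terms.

B^2 term by term: the squares give (-\frac{3983}{3114})^2*(e_{12})^2 + (\frac{70}{4671})^2*(e_{13})^2 + (\frac{2450}{4671})^2*(e_{23})^2 = \frac{15864289}{9696996}*(+1) + \frac{4900}{21818241}*(+1) + \frac{6002500}{21818241}*(-1) = \frac{49}{36} (each basis 2-blade squares to minus the product of its generators' squares); cross terms between blades sharing an index anticommute and cancel. So B^2 = \frac{49}{36}.
B^2 = \frac{49}{36} — the series telescopes hyperbolically here: l = \frac{7}{6}, alpha*l = -1, so exp(alpha B) = cosh(-1) + (sinh(-1)/(\frac{7}{6}))*B = \cosh{\left(1 \right)} + (- \frac{6 \sinh{\left(1 \right)}}{7})*B.
Answer: \cosh{\left(1 \right)} + \frac{569 \sinh{\left(1 \right)}}{519} e_{12} - \frac{20 \sinh{\left(1 \right)}}{1557} e_{13} - \frac{700 \sinh{\left(1 \right)}}{1557} e_{23}


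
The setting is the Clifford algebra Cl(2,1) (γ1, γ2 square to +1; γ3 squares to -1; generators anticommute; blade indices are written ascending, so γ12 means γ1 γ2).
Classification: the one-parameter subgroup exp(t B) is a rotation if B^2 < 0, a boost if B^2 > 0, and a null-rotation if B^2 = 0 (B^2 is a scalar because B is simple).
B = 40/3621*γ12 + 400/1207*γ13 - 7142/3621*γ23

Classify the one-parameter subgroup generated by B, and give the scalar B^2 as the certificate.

B^2 term by term: the squares give (40/3621)^2*(γ12)^2 + (400/1207)^2*(γ13)^2 + (-7142/3621)^2*(γ23)^2 = 1600/13111641*(-1) + 160000/1456849*(+1) + 51008164/13111641*(+1) = 4 (each basis 2-blade squares to minus the product of its generators' squares); cross terms between blades sharing an index anticommute and cancel. So B^2 = 4.
Answer: boost, certificate B^2 = 4. Note: conjugating B changes its blade decomposition but never the scalar B^2 = 4, whose sign settles the classification.


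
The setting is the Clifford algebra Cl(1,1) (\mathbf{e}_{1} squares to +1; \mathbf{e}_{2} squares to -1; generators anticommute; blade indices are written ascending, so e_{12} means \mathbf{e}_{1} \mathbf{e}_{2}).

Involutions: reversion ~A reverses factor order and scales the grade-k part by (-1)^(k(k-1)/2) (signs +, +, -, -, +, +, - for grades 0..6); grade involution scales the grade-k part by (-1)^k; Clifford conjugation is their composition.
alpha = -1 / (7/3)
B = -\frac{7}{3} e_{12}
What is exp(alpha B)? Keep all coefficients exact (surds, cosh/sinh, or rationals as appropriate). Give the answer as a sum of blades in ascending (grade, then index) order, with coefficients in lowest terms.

B^2 = (-\frac{7}{3})^2*(e_{12})^2 = \frac{49}{9}*(+1) = \frac{49}{9} (a basis 2-blade squares to minus the product of its generators' squares).
B^2 = \frac{49}{9} — a positive square means the series sums to a boost: l = \frac{7}{3}, alpha*l = -1, so exp(alpha B) = cosh(-1) + (sinh(-1)/(\frac{7}{3}))*B = \cosh{\left(1 \right)} + (- \frac{3 \sinh{\left(1 \right)}}{7})*B.
Answer: \cosh{\left(1 \right)} + \sinh{\left(1 \right)} e_{12}


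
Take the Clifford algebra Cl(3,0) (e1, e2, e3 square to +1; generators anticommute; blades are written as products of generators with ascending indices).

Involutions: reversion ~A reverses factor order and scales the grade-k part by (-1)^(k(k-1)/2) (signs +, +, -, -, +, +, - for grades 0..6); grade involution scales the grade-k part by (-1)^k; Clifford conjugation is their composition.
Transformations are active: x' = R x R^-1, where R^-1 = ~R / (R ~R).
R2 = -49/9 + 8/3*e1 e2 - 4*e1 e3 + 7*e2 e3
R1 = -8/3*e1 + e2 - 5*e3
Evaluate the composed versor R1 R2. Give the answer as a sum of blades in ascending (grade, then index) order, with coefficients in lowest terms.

Distribute over the terms of R1 (each basis-blade product reordered to ascending indices, repeated generators contracted through their squares):
(-8/3*e1) R2 = 392/27*e1 - 64/9*e2 + 32/3*e3 - 56/3*e1 e2 e3
(e2) R2 = -8/3*e1 - 49/9*e2 + 7*e3 + 4*e1 e2 e3
(-5*e3) R2 = -20*e1 + 35*e2 + 245/9*e3 - 40/3*e1 e2 e3
Summing the partial products and collecting blades:
Answer: -220/27*e1 + 202/9*e2 + 404/9*e3 - 28*e1 e2 e3


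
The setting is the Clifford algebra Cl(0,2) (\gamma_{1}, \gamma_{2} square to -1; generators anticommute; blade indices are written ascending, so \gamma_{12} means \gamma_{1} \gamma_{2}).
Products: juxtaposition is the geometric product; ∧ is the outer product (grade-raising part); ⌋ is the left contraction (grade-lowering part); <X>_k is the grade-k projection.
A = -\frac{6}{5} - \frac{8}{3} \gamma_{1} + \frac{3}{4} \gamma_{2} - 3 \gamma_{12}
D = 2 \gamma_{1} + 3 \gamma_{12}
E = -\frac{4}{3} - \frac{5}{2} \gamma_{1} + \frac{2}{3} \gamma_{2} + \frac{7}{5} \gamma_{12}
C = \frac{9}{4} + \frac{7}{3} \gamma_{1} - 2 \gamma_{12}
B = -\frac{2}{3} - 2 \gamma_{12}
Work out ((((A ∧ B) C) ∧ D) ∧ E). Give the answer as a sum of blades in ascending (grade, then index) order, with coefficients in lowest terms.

step 1: \frac{4}{5} + \frac{16}{9} \gamma_{1} - \frac{1}{2} \gamma_{2} + \frac{22}{5} \gamma_{12}
step 2: \frac{871}{135} + \frac{103}{15} \gamma_{1} + \frac{4571}{360} \gamma_{2} + \frac{142}{15} \gamma_{12}
step 3: \frac{1742}{135} \gamma_{1} - \frac{1087}{180} \gamma_{12}
step 4: -\frac{6968}{405} \gamma_{1} + \frac{1349}{81} \gamma_{12}
Answer: -\frac{6968}{405} \gamma_{1} + \frac{1349}{81} \gamma_{12}
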